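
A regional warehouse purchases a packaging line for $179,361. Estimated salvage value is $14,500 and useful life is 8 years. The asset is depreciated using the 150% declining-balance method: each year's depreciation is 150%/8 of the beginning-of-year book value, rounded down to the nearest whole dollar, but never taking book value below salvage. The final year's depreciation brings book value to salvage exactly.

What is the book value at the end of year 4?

$78,168

Depreciable base = $179,361 − $14,500 = $164,861.
Year 1: ⌊$179,361 × 150%/8⌋ = $33,630. Book value $145,731.
Year 2: ⌊$145,731 × 150%/8⌋ = $27,324. Book value $118,407.
Year 3: ⌊$118,407 × 150%/8⌋ = $22,201. Book value $96,206.
Year 4: ⌊$96,206 × 150%/8⌋ = $18,038. Book value $78,168.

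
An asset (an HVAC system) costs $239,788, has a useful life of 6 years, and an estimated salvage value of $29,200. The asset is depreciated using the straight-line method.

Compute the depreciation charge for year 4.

Depreciable base = $239,788 − $29,200 = $210,588.
Annual expense = $210,588 / 6 = $35,098.

$35,098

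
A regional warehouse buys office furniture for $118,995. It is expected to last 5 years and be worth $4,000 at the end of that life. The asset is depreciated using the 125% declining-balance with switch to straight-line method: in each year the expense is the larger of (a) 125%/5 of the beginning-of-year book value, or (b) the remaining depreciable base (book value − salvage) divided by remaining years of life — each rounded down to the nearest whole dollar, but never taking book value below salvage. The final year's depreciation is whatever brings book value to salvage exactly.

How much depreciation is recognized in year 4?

$20,979

Depreciable base = $118,995 − $4,000 = $114,995.
Year 1: DB = ⌊$118,995 × 125%/5⌋ = $29,748; SL = ⌊$114,995/5⌋ = $22,999 → take DB $29,748. Book value $89,247.
Year 2: DB = ⌊$89,247 × 125%/5⌋ = $22,311; SL = ⌊$85,247/4⌋ = $21,311 → take DB $22,311. Book value $66,936.
Year 3: DB = ⌊$66,936 × 125%/5⌋ = $16,734; SL = ⌊$62,936/3⌋ = $20,978 → take SL $20,978. Book value $45,958.
Year 4: DB = ⌊$45,958 × 125%/5⌋ = $11,489; SL = ⌊$41,958/2⌋ = $20,979 → take SL $20,979. Book value $24,979.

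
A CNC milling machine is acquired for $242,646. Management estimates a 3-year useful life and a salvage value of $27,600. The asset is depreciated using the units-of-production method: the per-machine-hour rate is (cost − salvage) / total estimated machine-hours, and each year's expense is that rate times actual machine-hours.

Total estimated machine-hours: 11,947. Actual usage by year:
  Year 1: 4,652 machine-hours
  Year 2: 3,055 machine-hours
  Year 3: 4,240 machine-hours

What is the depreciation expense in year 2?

$54,990

Depreciable base = $242,646 − $27,600 = $215,046.
Rate = $215,046 / 11,947 machine-hours = $18 per machine-hour.
Year 1: 4,652 × $18 = $83,736. Book value $158,910.
Year 2: 3,055 × $18 = $54,990. Book value $103,920.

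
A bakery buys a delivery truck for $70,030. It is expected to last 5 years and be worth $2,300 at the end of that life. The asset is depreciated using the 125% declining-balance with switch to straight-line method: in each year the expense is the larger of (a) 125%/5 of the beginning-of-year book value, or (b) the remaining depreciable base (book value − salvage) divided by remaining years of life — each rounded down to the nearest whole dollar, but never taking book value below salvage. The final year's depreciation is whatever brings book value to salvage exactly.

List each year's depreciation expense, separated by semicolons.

$17,507; $13,130; $12,364; $12,364; $12,365

Depreciable base = $70,030 − $2,300 = $67,730.
Year 1: DB = ⌊$70,030 × 125%/5⌋ = $17,507; SL = ⌊$67,730/5⌋ = $13,546 → take DB $17,507. Book value $52,523.
Year 2: DB = ⌊$52,523 × 125%/5⌋ = $13,130; SL = ⌊$50,223/4⌋ = $12,555 → take DB $13,130. Book value $39,393.
Year 3: DB = ⌊$39,393 × 125%/5⌋ = $9,848; SL = ⌊$37,093/3⌋ = $12,364 → take SL $12,364. Book value $27,029.
Year 4: DB = ⌊$27,029 × 125%/5⌋ = $6,757; SL = ⌊$24,729/2⌋ = $12,364 → take SL $12,364. Book value $14,665.
Year 5 (final): $14,665 − $2,300 = $12,365. Book value $2,300.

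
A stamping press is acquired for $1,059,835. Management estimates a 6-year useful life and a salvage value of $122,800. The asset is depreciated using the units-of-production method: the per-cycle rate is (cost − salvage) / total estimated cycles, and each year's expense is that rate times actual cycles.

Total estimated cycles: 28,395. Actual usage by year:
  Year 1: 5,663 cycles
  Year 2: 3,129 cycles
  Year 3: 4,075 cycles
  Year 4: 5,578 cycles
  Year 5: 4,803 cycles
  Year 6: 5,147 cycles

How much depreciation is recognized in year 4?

Depreciable base = $1,059,835 − $122,800 = $937,035.
Rate = $937,035 / 28,395 cycles = $33 per cycle.
Year 1: 5,663 × $33 = $186,879. Book value $872,956.
Year 2: 3,129 × $33 = $103,257. Book value $769,699.
Year 3: 4,075 × $33 = $134,475. Book value $635,224.
Year 4: 5,578 × $33 = $184,074. Book value $451,150.

$184,074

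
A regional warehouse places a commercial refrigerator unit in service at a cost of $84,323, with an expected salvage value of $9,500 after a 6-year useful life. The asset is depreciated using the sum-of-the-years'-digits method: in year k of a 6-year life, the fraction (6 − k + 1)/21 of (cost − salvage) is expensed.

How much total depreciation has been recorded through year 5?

$71,260

Depreciable base = $84,323 − $9,500 = $74,823.
Sum of the years' digits = 6+5+4+3+2+1 = 21.
Year 1: $74,823 × 6/21 = $21,378. Book value $62,945.
Year 2: $74,823 × 5/21 = $17,815. Book value $45,130.
Year 3: $74,823 × 4/21 = $14,252. Book value $30,878.
Year 4: $74,823 × 3/21 = $10,689. Book value $20,189.
Year 5: $74,823 × 2/21 = $7,126. Book value $13,063.
Accumulated through year 5 = $84,323 − $13,063 = $71,260.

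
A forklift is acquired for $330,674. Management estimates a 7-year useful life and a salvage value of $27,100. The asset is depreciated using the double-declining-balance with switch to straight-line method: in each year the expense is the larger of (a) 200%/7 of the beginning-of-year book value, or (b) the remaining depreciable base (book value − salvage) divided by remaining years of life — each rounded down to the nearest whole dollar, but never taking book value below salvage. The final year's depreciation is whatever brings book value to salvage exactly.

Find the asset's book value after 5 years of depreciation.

$61,485

Depreciable base = $330,674 − $27,100 = $303,574.
Year 1: DB = ⌊$330,674 × 200%/7⌋ = $94,478; SL = ⌊$303,574/7⌋ = $43,367 → take DB $94,478. Book value $236,196.
Year 2: DB = ⌊$236,196 × 200%/7⌋ = $67,484; SL = ⌊$209,096/6⌋ = $34,849 → take DB $67,484. Book value $168,712.
Year 3: DB = ⌊$168,712 × 200%/7⌋ = $48,203; SL = ⌊$141,612/5⌋ = $28,322 → take DB $48,203. Book value $120,509.
Year 4: DB = ⌊$120,509 × 200%/7⌋ = $34,431; SL = ⌊$93,409/4⌋ = $23,352 → take DB $34,431. Book value $86,078.
Year 5: DB = ⌊$86,078 × 200%/7⌋ = $24,593; SL = ⌊$58,978/3⌋ = $19,659 → take DB $24,593. Book value $61,485.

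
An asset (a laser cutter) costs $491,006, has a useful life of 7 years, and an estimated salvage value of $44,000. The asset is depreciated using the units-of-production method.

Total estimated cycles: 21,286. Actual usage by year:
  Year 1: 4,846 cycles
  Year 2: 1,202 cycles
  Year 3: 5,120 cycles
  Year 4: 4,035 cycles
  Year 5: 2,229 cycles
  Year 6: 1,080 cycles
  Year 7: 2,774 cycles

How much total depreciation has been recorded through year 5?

Depreciable base = $491,006 − $44,000 = $447,006.
Rate = $447,006 / 21,286 cycles = $21 per cycle.
Year 1: 4,846 × $21 = $101,766. Book value $389,240.
Year 2: 1,202 × $21 = $25,242. Book value $363,998.
Year 3: 5,120 × $21 = $107,520. Book value $256,478.
Year 4: 4,035 × $21 = $84,735. Book value $171,743.
Year 5: 2,229 × $21 = $46,809. Book value $124,934.
Accumulated through year 5 = $491,006 − $124,934 = $366,072.

$366,072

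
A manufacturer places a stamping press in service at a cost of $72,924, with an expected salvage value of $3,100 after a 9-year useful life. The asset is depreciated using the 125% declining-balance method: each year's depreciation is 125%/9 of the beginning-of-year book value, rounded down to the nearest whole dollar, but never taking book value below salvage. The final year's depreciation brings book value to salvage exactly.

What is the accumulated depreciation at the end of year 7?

Depreciable base = $72,924 − $3,100 = $69,824.
Year 1: ⌊$72,924 × 125%/9⌋ = $10,128. Book value $62,796.
Year 2: ⌊$62,796 × 125%/9⌋ = $8,721. Book value $54,075.
Year 3: ⌊$54,075 × 125%/9⌋ = $7,510. Book value $46,565.
Year 4: ⌊$46,565 × 125%/9⌋ = $6,467. Book value $40,098.
Year 5: ⌊$40,098 × 125%/9⌋ = $5,569. Book value $34,529.
Year 6: ⌊$34,529 × 125%/9⌋ = $4,795. Book value $29,734.
Year 7: ⌊$29,734 × 125%/9⌋ = $4,129. Book value $25,605.
Accumulated through year 7 = $72,924 − $25,605 = $47,319.

$47,319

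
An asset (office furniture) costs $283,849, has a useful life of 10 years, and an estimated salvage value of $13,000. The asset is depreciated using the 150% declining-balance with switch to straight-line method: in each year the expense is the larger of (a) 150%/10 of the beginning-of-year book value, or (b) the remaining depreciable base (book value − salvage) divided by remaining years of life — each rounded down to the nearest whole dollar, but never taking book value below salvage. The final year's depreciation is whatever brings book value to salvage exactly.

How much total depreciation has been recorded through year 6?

Depreciable base = $283,849 − $13,000 = $270,849.
Year 1: DB = ⌊$283,849 × 150%/10⌋ = $42,577; SL = ⌊$270,849/10⌋ = $27,084 → take DB $42,577. Book value $241,272.
Year 2: DB = ⌊$241,272 × 150%/10⌋ = $36,190; SL = ⌊$228,272/9⌋ = $25,363 → take DB $36,190. Book value $205,082.
Year 3: DB = ⌊$205,082 × 150%/10⌋ = $30,762; SL = ⌊$192,082/8⌋ = $24,010 → take DB $30,762. Book value $174,320.
Year 4: DB = ⌊$174,320 × 150%/10⌋ = $26,148; SL = ⌊$161,320/7⌋ = $23,045 → take DB $26,148. Book value $148,172.
Year 5: DB = ⌊$148,172 × 150%/10⌋ = $22,225; SL = ⌊$135,172/6⌋ = $22,528 → take SL $22,528. Book value $125,644.
Year 6: DB = ⌊$125,644 × 150%/10⌋ = $18,846; SL = ⌊$112,644/5⌋ = $22,528 → take SL $22,528. Book value $103,116.
Accumulated through year 6 = $283,849 − $103,116 = $180,733.

$180,733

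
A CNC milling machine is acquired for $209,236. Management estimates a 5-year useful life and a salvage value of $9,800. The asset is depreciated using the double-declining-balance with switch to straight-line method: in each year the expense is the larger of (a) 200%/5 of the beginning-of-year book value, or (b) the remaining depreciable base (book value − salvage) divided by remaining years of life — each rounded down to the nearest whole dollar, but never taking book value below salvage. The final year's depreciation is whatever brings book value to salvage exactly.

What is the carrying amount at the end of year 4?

Depreciable base = $209,236 − $9,800 = $199,436.
Year 1: DB = ⌊$209,236 × 200%/5⌋ = $83,694; SL = ⌊$199,436/5⌋ = $39,887 → take DB $83,694. Book value $125,542.
Year 2: DB = ⌊$125,542 × 200%/5⌋ = $50,216; SL = ⌊$115,742/4⌋ = $28,935 → take DB $50,216. Book value $75,326.
Year 3: DB = ⌊$75,326 × 200%/5⌋ = $30,130; SL = ⌊$65,526/3⌋ = $21,842 → take DB $30,130. Book value $45,196.
Year 4: DB = ⌊$45,196 × 200%/5⌋ = $18,078; SL = ⌊$35,396/2⌋ = $17,698 → take DB $18,078. Book value $27,118.

$27,118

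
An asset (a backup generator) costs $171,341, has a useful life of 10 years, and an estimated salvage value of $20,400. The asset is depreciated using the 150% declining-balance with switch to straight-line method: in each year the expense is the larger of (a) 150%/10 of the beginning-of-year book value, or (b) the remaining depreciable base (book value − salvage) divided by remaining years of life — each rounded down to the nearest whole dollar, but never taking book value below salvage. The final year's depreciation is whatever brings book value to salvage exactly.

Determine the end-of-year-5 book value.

Depreciable base = $171,341 − $20,400 = $150,941.
Year 1: DB = ⌊$171,341 × 150%/10⌋ = $25,701; SL = ⌊$150,941/10⌋ = $15,094 → take DB $25,701. Book value $145,640.
Year 2: DB = ⌊$145,640 × 150%/10⌋ = $21,846; SL = ⌊$125,240/9⌋ = $13,915 → take DB $21,846. Book value $123,794.
Year 3: DB = ⌊$123,794 × 150%/10⌋ = $18,569; SL = ⌊$103,394/8⌋ = $12,924 → take DB $18,569. Book value $105,225.
Year 4: DB = ⌊$105,225 × 150%/10⌋ = $15,783; SL = ⌊$84,825/7⌋ = $12,117 → take DB $15,783. Book value $89,442.
Year 5: DB = ⌊$89,442 × 150%/10⌋ = $13,416; SL = ⌊$69,042/6⌋ = $11,507 → take DB $13,416. Book value $76,026.

$76,026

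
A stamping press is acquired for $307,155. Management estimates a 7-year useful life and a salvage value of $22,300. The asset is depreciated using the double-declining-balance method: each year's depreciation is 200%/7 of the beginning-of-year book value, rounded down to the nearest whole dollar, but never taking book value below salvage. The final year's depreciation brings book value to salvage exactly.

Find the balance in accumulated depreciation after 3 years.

$195,217

Depreciable base = $307,155 − $22,300 = $284,855.
Year 1: ⌊$307,155 × 200%/7⌋ = $87,758. Book value $219,397.
Year 2: ⌊$219,397 × 200%/7⌋ = $62,684. Book value $156,713.
Year 3: ⌊$156,713 × 200%/7⌋ = $44,775. Book value $111,938.
Accumulated through year 3 = $307,155 − $111,938 = $195,217.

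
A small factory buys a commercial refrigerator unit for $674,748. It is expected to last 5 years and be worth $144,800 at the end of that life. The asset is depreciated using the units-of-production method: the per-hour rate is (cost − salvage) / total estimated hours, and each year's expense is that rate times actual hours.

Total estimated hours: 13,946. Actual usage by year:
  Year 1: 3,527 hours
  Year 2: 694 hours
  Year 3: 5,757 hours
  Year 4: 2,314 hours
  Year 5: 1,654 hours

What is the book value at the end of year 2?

$514,350

Depreciable base = $674,748 − $144,800 = $529,948.
Rate = $529,948 / 13,946 hours = $38 per hour.
Year 1: 3,527 × $38 = $134,026. Book value $540,722.
Year 2: 694 × $38 = $26,372. Book value $514,350.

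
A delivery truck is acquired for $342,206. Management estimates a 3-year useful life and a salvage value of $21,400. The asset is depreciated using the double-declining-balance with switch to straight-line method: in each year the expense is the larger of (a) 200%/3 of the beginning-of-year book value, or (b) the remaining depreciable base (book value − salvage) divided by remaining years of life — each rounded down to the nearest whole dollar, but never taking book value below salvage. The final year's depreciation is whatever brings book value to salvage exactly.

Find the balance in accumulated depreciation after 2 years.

Depreciable base = $342,206 − $21,400 = $320,806.
Year 1: DB = ⌊$342,206 × 200%/3⌋ = $228,137; SL = ⌊$320,806/3⌋ = $106,935 → take DB $228,137. Book value $114,069.
Year 2: DB = ⌊$114,069 × 200%/3⌋ = $76,046; SL = ⌊$92,669/2⌋ = $46,334 → take DB $76,046. Book value $38,023.
Accumulated through year 2 = $342,206 − $38,023 = $304,183.

$304,183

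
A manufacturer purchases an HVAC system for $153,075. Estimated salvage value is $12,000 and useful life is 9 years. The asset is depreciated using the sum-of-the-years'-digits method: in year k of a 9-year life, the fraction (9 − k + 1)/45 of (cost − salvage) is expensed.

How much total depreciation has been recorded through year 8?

$137,940

Depreciable base = $153,075 − $12,000 = $141,075.
Sum of the years' digits = 9+8+7+6+5+4+3+2+1 = 45.
Year 1: $141,075 × 9/45 = $28,215. Book value $124,860.
Year 2: $141,075 × 8/45 = $25,080. Book value $99,780.
Year 3: $141,075 × 7/45 = $21,945. Book value $77,835.
Year 4: $141,075 × 6/45 = $18,810. Book value $59,025.
Year 5: $141,075 × 5/45 = $15,675. Book value $43,350.
Year 6: $141,075 × 4/45 = $12,540. Book value $30,810.
Year 7: $141,075 × 3/45 = $9,405. Book value $21,405.
Year 8: $141,075 × 2/45 = $6,270. Book value $15,135.
Accumulated through year 8 = $153,075 − $15,135 = $137,940.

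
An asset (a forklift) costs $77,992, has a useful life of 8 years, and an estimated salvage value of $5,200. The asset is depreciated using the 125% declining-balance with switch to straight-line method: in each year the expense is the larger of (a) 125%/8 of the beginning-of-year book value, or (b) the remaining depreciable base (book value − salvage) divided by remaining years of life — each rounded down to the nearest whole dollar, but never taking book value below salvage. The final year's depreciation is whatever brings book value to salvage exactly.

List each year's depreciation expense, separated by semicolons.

Depreciable base = $77,992 − $5,200 = $72,792.
Year 1: DB = ⌊$77,992 × 125%/8⌋ = $12,186; SL = ⌊$72,792/8⌋ = $9,099 → take DB $12,186. Book value $65,806.
Year 2: DB = ⌊$65,806 × 125%/8⌋ = $10,282; SL = ⌊$60,606/7⌋ = $8,658 → take DB $10,282. Book value $55,524.
Year 3: DB = ⌊$55,524 × 125%/8⌋ = $8,675; SL = ⌊$50,324/6⌋ = $8,387 → take DB $8,675. Book value $46,849.
Year 4: DB = ⌊$46,849 × 125%/8⌋ = $7,320; SL = ⌊$41,649/5⌋ = $8,329 → take SL $8,329. Book value $38,520.
Year 5: DB = ⌊$38,520 × 125%/8⌋ = $6,018; SL = ⌊$33,320/4⌋ = $8,330 → take SL $8,330. Book value $30,190.
Year 6: DB = ⌊$30,190 × 125%/8⌋ = $4,717; SL = ⌊$24,990/3⌋ = $8,330 → take SL $8,330. Book value $21,860.
Year 7: DB = ⌊$21,860 × 125%/8⌋ = $3,415; SL = ⌊$16,660/2⌋ = $8,330 → take SL $8,330. Book value $13,530.
Year 8 (final): $13,530 − $5,200 = $8,330. Book value $5,200.

$12,186; $10,282; $8,675; $8,329; $8,330; $8,330; $8,330; $8,330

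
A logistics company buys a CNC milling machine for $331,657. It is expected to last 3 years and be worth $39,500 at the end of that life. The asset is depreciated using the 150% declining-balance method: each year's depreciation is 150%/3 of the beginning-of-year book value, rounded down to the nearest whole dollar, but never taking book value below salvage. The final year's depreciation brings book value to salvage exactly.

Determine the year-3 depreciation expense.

Depreciable base = $331,657 − $39,500 = $292,157.
Year 1: ⌊$331,657 × 150%/3⌋ = $165,828. Book value $165,829.
Year 2: ⌊$165,829 × 150%/3⌋ = $82,914. Book value $82,915.
Year 3 (final): $82,915 − $39,500 = $43,415. Book value $39,500.

$43,415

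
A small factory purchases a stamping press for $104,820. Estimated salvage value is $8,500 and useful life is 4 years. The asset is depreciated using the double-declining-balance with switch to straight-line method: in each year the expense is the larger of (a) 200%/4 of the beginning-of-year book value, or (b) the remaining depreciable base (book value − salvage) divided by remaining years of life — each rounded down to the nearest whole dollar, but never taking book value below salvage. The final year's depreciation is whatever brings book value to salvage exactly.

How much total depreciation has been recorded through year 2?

$78,615

Depreciable base = $104,820 − $8,500 = $96,320.
Year 1: DB = ⌊$104,820 × 200%/4⌋ = $52,410; SL = ⌊$96,320/4⌋ = $24,080 → take DB $52,410. Book value $52,410.
Year 2: DB = ⌊$52,410 × 200%/4⌋ = $26,205; SL = ⌊$43,910/3⌋ = $14,636 → take DB $26,205. Book value $26,205.
Accumulated through year 2 = $104,820 − $26,205 = $78,615.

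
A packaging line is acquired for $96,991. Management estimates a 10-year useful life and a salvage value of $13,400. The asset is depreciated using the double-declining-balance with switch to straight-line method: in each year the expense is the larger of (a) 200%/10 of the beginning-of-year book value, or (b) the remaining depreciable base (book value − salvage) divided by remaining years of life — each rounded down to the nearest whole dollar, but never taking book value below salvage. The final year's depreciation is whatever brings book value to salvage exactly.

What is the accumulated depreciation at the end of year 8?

Depreciable base = $96,991 − $13,400 = $83,591.
Year 1: DB = ⌊$96,991 × 200%/10⌋ = $19,398; SL = ⌊$83,591/10⌋ = $8,359 → take DB $19,398. Book value $77,593.
Year 2: DB = ⌊$77,593 × 200%/10⌋ = $15,518; SL = ⌊$64,193/9⌋ = $7,132 → take DB $15,518. Book value $62,075.
Year 3: DB = ⌊$62,075 × 200%/10⌋ = $12,415; SL = ⌊$48,675/8⌋ = $6,084 → take DB $12,415. Book value $49,660.
Year 4: DB = ⌊$49,660 × 200%/10⌋ = $9,932; SL = ⌊$36,260/7⌋ = $5,180 → take DB $9,932. Book value $39,728.
Year 5: DB = ⌊$39,728 × 200%/10⌋ = $7,945; SL = ⌊$26,328/6⌋ = $4,388 → take DB $7,945. Book value $31,783.
Year 6: DB = ⌊$31,783 × 200%/10⌋ = $6,356; SL = ⌊$18,383/5⌋ = $3,676 → take DB $6,356. Book value $25,427.
Year 7: DB = ⌊$25,427 × 200%/10⌋ = $5,085; SL = ⌊$12,027/4⌋ = $3,006 → take DB $5,085. Book value $20,342.
Year 8: DB = ⌊$20,342 × 200%/10⌋ = $4,068; SL = ⌊$6,942/3⌋ = $2,314 → take DB $4,068. Book value $16,274.
Accumulated through year 8 = $96,991 − $16,274 = $80,717.

$80,717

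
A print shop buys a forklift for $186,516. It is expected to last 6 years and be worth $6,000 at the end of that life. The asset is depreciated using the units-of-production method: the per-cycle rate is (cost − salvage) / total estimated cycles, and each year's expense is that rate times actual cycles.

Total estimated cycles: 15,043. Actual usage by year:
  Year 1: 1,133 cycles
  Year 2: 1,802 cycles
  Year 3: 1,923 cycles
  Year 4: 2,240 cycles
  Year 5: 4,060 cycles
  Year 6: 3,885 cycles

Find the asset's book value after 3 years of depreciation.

$128,220

Depreciable base = $186,516 − $6,000 = $180,516.
Rate = $180,516 / 15,043 cycles = $12 per cycle.
Year 1: 1,133 × $12 = $13,596. Book value $172,920.
Year 2: 1,802 × $12 = $21,624. Book value $151,296.
Year 3: 1,923 × $12 = $23,076. Book value $128,220.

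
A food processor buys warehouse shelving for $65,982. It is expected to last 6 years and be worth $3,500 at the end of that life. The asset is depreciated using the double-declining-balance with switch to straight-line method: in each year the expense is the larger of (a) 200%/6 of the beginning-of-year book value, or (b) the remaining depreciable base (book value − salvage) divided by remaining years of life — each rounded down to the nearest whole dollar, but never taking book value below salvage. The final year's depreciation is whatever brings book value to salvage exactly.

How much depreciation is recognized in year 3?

Depreciable base = $65,982 − $3,500 = $62,482.
Year 1: DB = ⌊$65,982 × 200%/6⌋ = $21,994; SL = ⌊$62,482/6⌋ = $10,413 → take DB $21,994. Book value $43,988.
Year 2: DB = ⌊$43,988 × 200%/6⌋ = $14,662; SL = ⌊$40,488/5⌋ = $8,097 → take DB $14,662. Book value $29,326.
Year 3: DB = ⌊$29,326 × 200%/6⌋ = $9,775; SL = ⌊$25,826/4⌋ = $6,456 → take DB $9,775. Book value $19,551.

$9,775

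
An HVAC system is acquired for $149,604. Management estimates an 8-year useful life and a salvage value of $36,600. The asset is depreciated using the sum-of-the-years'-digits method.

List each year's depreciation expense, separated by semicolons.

Depreciable base = $149,604 − $36,600 = $113,004.
Sum of the years' digits = 8+7+6+5+4+3+2+1 = 36.
Year 1: $113,004 × 8/36 = $25,112. Book value $124,492.
Year 2: $113,004 × 7/36 = $21,973. Book value $102,519.
Year 3: $113,004 × 6/36 = $18,834. Book value $83,685.
Year 4: $113,004 × 5/36 = $15,695. Book value $67,990.
Year 5: $113,004 × 4/36 = $12,556. Book value $55,434.
Year 6: $113,004 × 3/36 = $9,417. Book value $46,017.
Year 7: $113,004 × 2/36 = $6,278. Book value $39,739.
Year 8: $113,004 × 1/36 = $3,139. Book value $36,600.

$25,112; $21,973; $18,834; $15,695; $12,556; $9,417; $6,278; $3,139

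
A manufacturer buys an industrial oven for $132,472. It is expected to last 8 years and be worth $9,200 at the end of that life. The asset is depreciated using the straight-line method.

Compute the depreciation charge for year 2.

Depreciable base = $132,472 − $9,200 = $123,272.
Annual expense = $123,272 / 8 = $15,409.

$15,409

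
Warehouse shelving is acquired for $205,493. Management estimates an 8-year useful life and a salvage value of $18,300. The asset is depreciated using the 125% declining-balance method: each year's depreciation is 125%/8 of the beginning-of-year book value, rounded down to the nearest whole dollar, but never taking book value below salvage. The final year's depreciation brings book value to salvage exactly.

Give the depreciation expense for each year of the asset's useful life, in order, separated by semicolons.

$32,108; $27,091; $22,858; $19,286; $16,273; $13,730; $11,585; $44,262

Depreciable base = $205,493 − $18,300 = $187,193.
Year 1: ⌊$205,493 × 125%/8⌋ = $32,108. Book value $173,385.
Year 2: ⌊$173,385 × 125%/8⌋ = $27,091. Book value $146,294.
Year 3: ⌊$146,294 × 125%/8⌋ = $22,858. Book value $123,436.
Year 4: ⌊$123,436 × 125%/8⌋ = $19,286. Book value $104,150.
Year 5: ⌊$104,150 × 125%/8⌋ = $16,273. Book value $87,877.
Year 6: ⌊$87,877 × 125%/8⌋ = $13,730. Book value $74,147.
Year 7: ⌊$74,147 × 125%/8⌋ = $11,585. Book value $62,562.
Year 8 (final): $62,562 − $18,300 = $44,262. Book value $18,300.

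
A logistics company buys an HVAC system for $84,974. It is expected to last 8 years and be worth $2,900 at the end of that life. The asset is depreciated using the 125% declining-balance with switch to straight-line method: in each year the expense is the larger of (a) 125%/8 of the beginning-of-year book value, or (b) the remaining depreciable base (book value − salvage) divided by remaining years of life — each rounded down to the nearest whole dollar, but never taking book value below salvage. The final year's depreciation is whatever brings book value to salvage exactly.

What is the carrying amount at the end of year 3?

Depreciable base = $84,974 − $2,900 = $82,074.
Year 1: DB = ⌊$84,974 × 125%/8⌋ = $13,277; SL = ⌊$82,074/8⌋ = $10,259 → take DB $13,277. Book value $71,697.
Year 2: DB = ⌊$71,697 × 125%/8⌋ = $11,202; SL = ⌊$68,797/7⌋ = $9,828 → take DB $11,202. Book value $60,495.
Year 3: DB = ⌊$60,495 × 125%/8⌋ = $9,452; SL = ⌊$57,595/6⌋ = $9,599 → take SL $9,599. Book value $50,896.

$50,896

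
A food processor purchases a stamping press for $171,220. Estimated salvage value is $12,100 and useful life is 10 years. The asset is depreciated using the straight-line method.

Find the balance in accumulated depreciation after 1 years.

Depreciable base = $171,220 − $12,100 = $159,120.
Annual expense = $159,120 / 10 = $15,912.
End of year 1: book value $155,308.
Accumulated through year 1 = $171,220 − $155,308 = $15,912.

$15,912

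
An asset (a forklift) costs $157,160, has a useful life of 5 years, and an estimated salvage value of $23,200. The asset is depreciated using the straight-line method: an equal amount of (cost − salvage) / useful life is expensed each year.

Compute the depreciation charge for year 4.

Depreciable base = $157,160 − $23,200 = $133,960.
Annual expense = $133,960 / 5 = $26,792.

$26,792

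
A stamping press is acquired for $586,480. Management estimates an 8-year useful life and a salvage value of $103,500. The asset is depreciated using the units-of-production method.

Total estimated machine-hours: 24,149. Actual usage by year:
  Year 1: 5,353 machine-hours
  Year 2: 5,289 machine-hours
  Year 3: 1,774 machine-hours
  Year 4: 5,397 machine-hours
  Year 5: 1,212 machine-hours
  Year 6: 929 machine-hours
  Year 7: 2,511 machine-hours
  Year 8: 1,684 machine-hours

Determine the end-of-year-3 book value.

$338,160

Depreciable base = $586,480 − $103,500 = $482,980.
Rate = $482,980 / 24,149 machine-hours = $20 per machine-hour.
Year 1: 5,353 × $20 = $107,060. Book value $479,420.
Year 2: 5,289 × $20 = $105,780. Book value $373,640.
Year 3: 1,774 × $20 = $35,480. Book value $338,160.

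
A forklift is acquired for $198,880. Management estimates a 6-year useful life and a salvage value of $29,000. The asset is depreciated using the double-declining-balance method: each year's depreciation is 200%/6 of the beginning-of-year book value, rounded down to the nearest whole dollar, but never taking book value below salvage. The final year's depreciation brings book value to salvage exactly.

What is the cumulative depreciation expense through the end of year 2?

Depreciable base = $198,880 − $29,000 = $169,880.
Year 1: ⌊$198,880 × 200%/6⌋ = $66,293. Book value $132,587.
Year 2: ⌊$132,587 × 200%/6⌋ = $44,195. Book value $88,392.
Accumulated through year 2 = $198,880 − $88,392 = $110,488.

$110,488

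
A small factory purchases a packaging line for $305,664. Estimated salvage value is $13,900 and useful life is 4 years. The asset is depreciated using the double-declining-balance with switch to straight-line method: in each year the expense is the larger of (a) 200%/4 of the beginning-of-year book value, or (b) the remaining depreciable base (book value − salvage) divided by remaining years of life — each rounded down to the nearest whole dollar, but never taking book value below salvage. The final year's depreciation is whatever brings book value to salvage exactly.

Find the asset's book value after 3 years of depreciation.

$38,208

Depreciable base = $305,664 − $13,900 = $291,764.
Year 1: DB = ⌊$305,664 × 200%/4⌋ = $152,832; SL = ⌊$291,764/4⌋ = $72,941 → take DB $152,832. Book value $152,832.
Year 2: DB = ⌊$152,832 × 200%/4⌋ = $76,416; SL = ⌊$138,932/3⌋ = $46,310 → take DB $76,416. Book value $76,416.
Year 3: DB = ⌊$76,416 × 200%/4⌋ = $38,208; SL = ⌊$62,516/2⌋ = $31,258 → take DB $38,208. Book value $38,208.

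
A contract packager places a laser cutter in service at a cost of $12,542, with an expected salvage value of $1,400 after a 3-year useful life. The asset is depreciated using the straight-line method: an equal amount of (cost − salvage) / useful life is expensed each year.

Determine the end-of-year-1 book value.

$8,828

Depreciable base = $12,542 − $1,400 = $11,142.
Annual expense = $11,142 / 3 = $3,714.
End of year 1: book value $8,828.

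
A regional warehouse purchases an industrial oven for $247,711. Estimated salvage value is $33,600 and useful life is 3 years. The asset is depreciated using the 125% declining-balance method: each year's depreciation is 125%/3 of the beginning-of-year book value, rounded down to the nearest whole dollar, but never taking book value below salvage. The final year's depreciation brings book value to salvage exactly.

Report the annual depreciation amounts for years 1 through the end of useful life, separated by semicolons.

$103,212; $60,207; $50,692

Depreciable base = $247,711 − $33,600 = $214,111.
Year 1: ⌊$247,711 × 125%/3⌋ = $103,212. Book value $144,499.
Year 2: ⌊$144,499 × 125%/3⌋ = $60,207. Book value $84,292.
Year 3 (final): $84,292 − $33,600 = $50,692. Book value $33,600.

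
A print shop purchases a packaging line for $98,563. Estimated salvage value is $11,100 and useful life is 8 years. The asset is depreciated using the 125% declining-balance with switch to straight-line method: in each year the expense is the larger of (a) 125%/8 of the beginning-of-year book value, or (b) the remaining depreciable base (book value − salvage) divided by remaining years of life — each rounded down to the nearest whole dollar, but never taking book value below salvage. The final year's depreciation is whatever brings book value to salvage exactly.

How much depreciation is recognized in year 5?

Depreciable base = $98,563 − $11,100 = $87,463.
Year 1: DB = ⌊$98,563 × 125%/8⌋ = $15,400; SL = ⌊$87,463/8⌋ = $10,932 → take DB $15,400. Book value $83,163.
Year 2: DB = ⌊$83,163 × 125%/8⌋ = $12,994; SL = ⌊$72,063/7⌋ = $10,294 → take DB $12,994. Book value $70,169.
Year 3: DB = ⌊$70,169 × 125%/8⌋ = $10,963; SL = ⌊$59,069/6⌋ = $9,844 → take DB $10,963. Book value $59,206.
Year 4: DB = ⌊$59,206 × 125%/8⌋ = $9,250; SL = ⌊$48,106/5⌋ = $9,621 → take SL $9,621. Book value $49,585.
Year 5: DB = ⌊$49,585 × 125%/8⌋ = $7,747; SL = ⌊$38,485/4⌋ = $9,621 → take SL $9,621. Book value $39,964.

$9,621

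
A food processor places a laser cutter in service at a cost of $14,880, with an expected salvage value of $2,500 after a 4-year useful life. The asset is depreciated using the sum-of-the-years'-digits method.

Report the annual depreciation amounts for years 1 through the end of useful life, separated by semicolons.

Depreciable base = $14,880 − $2,500 = $12,380.
Sum of the years' digits = 4+3+2+1 = 10.
Year 1: $12,380 × 4/10 = $4,952. Book value $9,928.
Year 2: $12,380 × 3/10 = $3,714. Book value $6,214.
Year 3: $12,380 × 2/10 = $2,476. Book value $3,738.
Year 4: $12,380 × 1/10 = $1,238. Book value $2,500.

$4,952; $3,714; $2,476; $1,238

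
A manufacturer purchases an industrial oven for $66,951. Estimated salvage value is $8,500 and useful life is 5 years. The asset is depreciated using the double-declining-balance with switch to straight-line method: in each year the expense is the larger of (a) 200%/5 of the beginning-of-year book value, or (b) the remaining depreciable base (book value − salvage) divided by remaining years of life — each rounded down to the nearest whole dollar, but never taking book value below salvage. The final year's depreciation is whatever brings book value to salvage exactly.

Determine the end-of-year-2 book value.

$24,103

Depreciable base = $66,951 − $8,500 = $58,451.
Year 1: DB = ⌊$66,951 × 200%/5⌋ = $26,780; SL = ⌊$58,451/5⌋ = $11,690 → take DB $26,780. Book value $40,171.
Year 2: DB = ⌊$40,171 × 200%/5⌋ = $16,068; SL = ⌊$31,671/4⌋ = $7,917 → take DB $16,068. Book value $24,103.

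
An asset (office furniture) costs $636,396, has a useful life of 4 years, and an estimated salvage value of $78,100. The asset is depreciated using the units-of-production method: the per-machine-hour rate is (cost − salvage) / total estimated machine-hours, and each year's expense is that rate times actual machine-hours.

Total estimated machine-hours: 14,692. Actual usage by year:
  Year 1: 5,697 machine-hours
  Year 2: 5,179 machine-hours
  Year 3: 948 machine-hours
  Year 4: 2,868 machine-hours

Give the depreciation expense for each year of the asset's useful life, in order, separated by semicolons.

Depreciable base = $636,396 − $78,100 = $558,296.
Rate = $558,296 / 14,692 machine-hours = $38 per machine-hour.
Year 1: 5,697 × $38 = $216,486. Book value $419,910.
Year 2: 5,179 × $38 = $196,802. Book value $223,108.
Year 3: 948 × $38 = $36,024. Book value $187,084.
Year 4: 2,868 × $38 = $108,984. Book value $78,100.

$216,486; $196,802; $36,024; $108,984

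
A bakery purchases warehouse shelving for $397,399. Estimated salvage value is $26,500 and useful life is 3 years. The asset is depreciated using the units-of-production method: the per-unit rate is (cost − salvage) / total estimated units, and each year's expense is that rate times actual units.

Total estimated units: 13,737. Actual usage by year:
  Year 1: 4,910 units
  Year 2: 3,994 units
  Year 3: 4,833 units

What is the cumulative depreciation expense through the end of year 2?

Depreciable base = $397,399 − $26,500 = $370,899.
Rate = $370,899 / 13,737 units = $27 per unit.
Year 1: 4,910 × $27 = $132,570. Book value $264,829.
Year 2: 3,994 × $27 = $107,838. Book value $156,991.
Accumulated through year 2 = $397,399 − $156,991 = $240,408.

$240,408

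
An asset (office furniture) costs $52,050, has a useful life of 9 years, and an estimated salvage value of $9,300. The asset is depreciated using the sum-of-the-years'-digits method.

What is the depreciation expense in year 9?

$950

Depreciable base = $52,050 − $9,300 = $42,750.
Sum of the years' digits = 9+8+7+6+5+4+3+2+1 = 45.
Year 1: $42,750 × 9/45 = $8,550. Book value $43,500.
Year 2: $42,750 × 8/45 = $7,600. Book value $35,900.
Year 3: $42,750 × 7/45 = $6,650. Book value $29,250.
Year 4: $42,750 × 6/45 = $5,700. Book value $23,550.
Year 5: $42,750 × 5/45 = $4,750. Book value $18,800.
Year 6: $42,750 × 4/45 = $3,800. Book value $15,000.
Year 7: $42,750 × 3/45 = $2,850. Book value $12,150.
Year 8: $42,750 × 2/45 = $1,900. Book value $10,250.
Year 9: $42,750 × 1/45 = $950. Book value $9,300.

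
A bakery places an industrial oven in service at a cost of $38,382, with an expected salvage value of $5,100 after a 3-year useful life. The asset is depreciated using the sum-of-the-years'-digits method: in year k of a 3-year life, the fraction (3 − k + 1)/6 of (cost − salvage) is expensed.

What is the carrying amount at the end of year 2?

Depreciable base = $38,382 − $5,100 = $33,282.
Sum of the years' digits = 3+2+1 = 6.
Year 1: $33,282 × 3/6 = $16,641. Book value $21,741.
Year 2: $33,282 × 2/6 = $11,094. Book value $10,647.

$10,647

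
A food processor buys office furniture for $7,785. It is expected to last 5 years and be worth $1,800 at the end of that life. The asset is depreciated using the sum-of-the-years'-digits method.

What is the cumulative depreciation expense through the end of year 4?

$5,586

Depreciable base = $7,785 − $1,800 = $5,985.
Sum of the years' digits = 5+4+3+2+1 = 15.
Year 1: $5,985 × 5/15 = $1,995. Book value $5,790.
Year 2: $5,985 × 4/15 = $1,596. Book value $4,194.
Year 3: $5,985 × 3/15 = $1,197. Book value $2,997.
Year 4: $5,985 × 2/15 = $798. Book value $2,199.
Accumulated through year 4 = $7,785 − $2,199 = $5,586.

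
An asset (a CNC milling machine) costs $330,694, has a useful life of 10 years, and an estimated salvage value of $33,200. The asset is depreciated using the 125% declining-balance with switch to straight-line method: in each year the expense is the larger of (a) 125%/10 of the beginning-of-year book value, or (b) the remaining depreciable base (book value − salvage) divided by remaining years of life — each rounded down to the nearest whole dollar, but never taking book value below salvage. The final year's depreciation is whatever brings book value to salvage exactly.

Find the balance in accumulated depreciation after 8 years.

$243,944

Depreciable base = $330,694 − $33,200 = $297,494.
Year 1: DB = ⌊$330,694 × 125%/10⌋ = $41,336; SL = ⌊$297,494/10⌋ = $29,749 → take DB $41,336. Book value $289,358.
Year 2: DB = ⌊$289,358 × 125%/10⌋ = $36,169; SL = ⌊$256,158/9⌋ = $28,462 → take DB $36,169. Book value $253,189.
Year 3: DB = ⌊$253,189 × 125%/10⌋ = $31,648; SL = ⌊$219,989/8⌋ = $27,498 → take DB $31,648. Book value $221,541.
Year 4: DB = ⌊$221,541 × 125%/10⌋ = $27,692; SL = ⌊$188,341/7⌋ = $26,905 → take DB $27,692. Book value $193,849.
Year 5: DB = ⌊$193,849 × 125%/10⌋ = $24,231; SL = ⌊$160,649/6⌋ = $26,774 → take SL $26,774. Book value $167,075.
Year 6: DB = ⌊$167,075 × 125%/10⌋ = $20,884; SL = ⌊$133,875/5⌋ = $26,775 → take SL $26,775. Book value $140,300.
Year 7: DB = ⌊$140,300 × 125%/10⌋ = $17,537; SL = ⌊$107,100/4⌋ = $26,775 → take SL $26,775. Book value $113,525.
Year 8: DB = ⌊$113,525 × 125%/10⌋ = $14,190; SL = ⌊$80,325/3⌋ = $26,775 → take SL $26,775. Book value $86,750.
Accumulated through year 8 = $330,694 − $86,750 = $243,944.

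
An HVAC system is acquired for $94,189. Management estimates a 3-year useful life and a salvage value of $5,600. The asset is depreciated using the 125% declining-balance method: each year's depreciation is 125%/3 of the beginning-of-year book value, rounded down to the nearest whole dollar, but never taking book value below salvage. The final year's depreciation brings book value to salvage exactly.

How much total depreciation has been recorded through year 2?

$62,138

Depreciable base = $94,189 − $5,600 = $88,589.
Year 1: ⌊$94,189 × 125%/3⌋ = $39,245. Book value $54,944.
Year 2: ⌊$54,944 × 125%/3⌋ = $22,893. Book value $32,051.
Accumulated through year 2 = $94,189 − $32,051 = $62,138.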